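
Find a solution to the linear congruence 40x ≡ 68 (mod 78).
x ≡ 29 (mod 39)

gcd(40, 78) = 2, which divides 68, so solutions exist.
Divide through by 2: 20x ≡ 34 (mod 39).
Find 20^(-1) mod 39 by the extended Euclidean algorithm:
39 = 1 × 20 + 19  ⟹  19 = (1)·39 + (-1)·20
20 = 1 × 19 + 1  ⟹  1 = (-1)·39 + (2)·20
So (2)·20 ≡ 1 (mod 39), i.e. 20^(-1) ≡ 2 (mod 39).
x ≡ 2 × 34 = 68 ≡ 29 (mod 39).
Check: 40 × 29 = 1160 ≡ 68 (mod 78).
x ≡ 29 (mod 39), giving 2 solutions mod 78.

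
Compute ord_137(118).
68

137 is prime, so ord(118) divides φ(137) = 136.
Divisors of 136: 1, 2, 4, 8, 17, 34, 68, 136.
Repeated squaring: 118^1 ≡ 118, 118^2 ≡ 87, 118^4 ≡ 34, 118^8 ≡ 60, 118^16 ≡ 38, 118^32 ≡ 74, 118^64 ≡ 133, 118^128 ≡ 16 (mod 137).
Test 118^d mod 137 for each divisor d in increasing order:
118^1 ≡ 118
118^2 ≡ 87
118^4 ≡ 34
118^8 ≡ 60
118^17 = 118^16·118^1 ≡ 100
118^34 = 118^32·118^2 ≡ 136
118^68 = 118^64·118^4 ≡ 1  ← first divisor giving 1
The order is 68.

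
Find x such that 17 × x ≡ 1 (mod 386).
159

gcd(17, 386) = 1, so the inverse exists.
Extended Euclidean algorithm on (386, 17):
386 = 22 × 17 + 12  ⟹  12 = (1)·386 + (-22)·17
17 = 1 × 12 + 5  ⟹  5 = (-1)·386 + (23)·17
12 = 2 × 5 + 2  ⟹  2 = (3)·386 + (-68)·17
5 = 2 × 2 + 1  ⟹  1 = (-7)·386 + (159)·17
So (159)·17 ≡ 1 (mod 386), i.e. 17^(-1) ≡ 159 (mod 386).
Check: 17 × 159 = 2703 ≡ 1 (mod 386)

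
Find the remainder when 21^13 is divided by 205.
46

Repeated squaring. Binary of 13 = 1101.
21^1 ≡ 21 (mod 205); 21^2 ≡ 31 (mod 205); 21^4 ≡ 141 (mod 205); 21^8 ≡ 201 (mod 205)
21^13 = 21^1 × 21^4 × 21^8 ≡ 46 (mod 205)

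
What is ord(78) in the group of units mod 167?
166

167 is prime, so ord(78) divides φ(167) = 166.
Divisors of 166: 1, 2, 83, 166.
Repeated squaring: 78^1 ≡ 78, 78^2 ≡ 72, 78^4 ≡ 7, 78^8 ≡ 49, 78^16 ≡ 63, 78^32 ≡ 128, 78^64 ≡ 18, 78^128 ≡ 157 (mod 167).
Test 78^d mod 167 for each divisor d in increasing order:
78^1 ≡ 78
78^2 ≡ 72
78^83 = 78^64·78^16·78^2·78^1 ≡ 166
78^166 = 78^128·78^32·78^4·78^2 ≡ 1  ← first divisor giving 1
The order is 166.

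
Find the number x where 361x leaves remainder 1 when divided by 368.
105

gcd(361, 368) = 1, so the inverse exists.
Extended Euclidean algorithm on (368, 361):
368 = 1 × 361 + 7  ⟹  7 = (1)·368 + (-1)·361
361 = 51 × 7 + 4  ⟹  4 = (-51)·368 + (52)·361
7 = 1 × 4 + 3  ⟹  3 = (52)·368 + (-53)·361
4 = 1 × 3 + 1  ⟹  1 = (-103)·368 + (105)·361
So (105)·361 ≡ 1 (mod 368), i.e. 361^(-1) ≡ 105 (mod 368).
Check: 361 × 105 = 37905 ≡ 1 (mod 368)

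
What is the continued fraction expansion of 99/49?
[2; 49]

Euclidean algorithm steps:
99 = 2 × 49 + 1
49 = 49 × 1 + 0
Continued fraction: [2; 49]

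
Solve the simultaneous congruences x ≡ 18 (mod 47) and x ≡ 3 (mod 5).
18

Using Chinese Remainder Theorem:
M = 47 × 5 = 235
M1 = 5, M2 = 47
y1 = 5^(-1) mod 47 = 19
y2 = 47^(-1) mod 5 = 3
x = (18×5×19 + 3×47×3) mod 235 = 18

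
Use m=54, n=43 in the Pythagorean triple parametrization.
(1067, 4644, 4765)

Euclid's formula: a = m² - n², b = 2mn, c = m² + n²
m = 54, n = 43
a = 54² - 43² = 2916 - 1849 = 1067
b = 2 × 54 × 43 = 4644
c = 54² + 43² = 2916 + 1849 = 4765
Verification: 1067² + 4644² = 1138489 + 21566736 = 22705225 = 4765² ✓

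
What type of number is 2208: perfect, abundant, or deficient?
abundant

Proper divisors of 2208: sum = 1 + 2 + 3 + 4 + 6 + 8 + 12 + 16 + ... + 368 + 552 + 736 + 1104 (23 divisors) = 3840
Since 3840 > 2208, 2208 is abundant.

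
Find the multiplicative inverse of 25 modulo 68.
49

gcd(25, 68) = 1, so the inverse exists.
Extended Euclidean algorithm on (68, 25):
68 = 2 × 25 + 18  ⟹  18 = (1)·68 + (-2)·25
25 = 1 × 18 + 7  ⟹  7 = (-1)·68 + (3)·25
18 = 2 × 7 + 4  ⟹  4 = (3)·68 + (-8)·25
7 = 1 × 4 + 3  ⟹  3 = (-4)·68 + (11)·25
4 = 1 × 3 + 1  ⟹  1 = (7)·68 + (-19)·25
So (-19)·25 ≡ 1 (mod 68), i.e. 25^(-1) ≡ -19 ≡ 49 (mod 68).
Check: 25 × 49 = 1225 ≡ 1 (mod 68)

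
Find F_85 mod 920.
825

Matrix identity: Q^n = [[F_(n+1), F_n], [F_n, F_(n-1)]] with Q = [[1,1],[1,0]].
n = 85 = 1010101₂. Square-and-multiply, entries mod 920:
Q^1 = [[1,1],[1,0]]
Q^2 = (Q^1)² = [[2,1],[1,1]]
Q^5 = (Q^2)²·Q = [[8,5],[5,3]]
Q^10 = (Q^5)² = [[89,55],[55,34]]
Q^21 = (Q^10)²·Q = [[231,826],[826,325]]
Q^42 = (Q^21)² = [[557,176],[176,381]]
Q^85 = (Q^42)²·Q = [[313,825],[825,408]]
F_85 mod 920 = Q^85[0][1] = 825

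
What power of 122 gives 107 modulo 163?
43

Baby-step giant-step with step n = ⌈√163⌉ = 13.
Baby steps 122^j mod 163 (j:value) for j=0..12: 0:1, 1:122, 2:51, 3:28, 4:156, 5:124, 6:132, 7:130, 8:49, 9:110, 10:54, 11:68, 12:146.
Giant-step multiplier: 122^(-13) ≡ 122^(162-13) = 122^149 ≡ 29 (mod 163).
Giant steps γ_i = 107·29^i mod 163: γ_0=107, γ_1=6, γ_2=11, γ_3=156 (in table at j=4).
x = i·n + j = 3·13 + 4 = 43.
Check: 122^43 ≡ 107 (mod 163).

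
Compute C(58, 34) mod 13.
0

Using Lucas' theorem:
Write n=58 and k=34 in base 13:
n in base 13: [4, 6]
k in base 13: [2, 8]
C(58,34) mod 13 = ∏ C(n_i, k_i) mod 13
Digit binomials (mod 13): C(4,2) = 6; C(6,8) = 0 (k_i > n_i)
Product: 6 × 0 = 0 ≡ 0 (mod 13)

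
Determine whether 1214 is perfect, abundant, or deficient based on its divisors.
deficient

Proper divisors of 1214: sum = 1 + 2 + 607 = 610
Since 610 < 1214, 1214 is deficient.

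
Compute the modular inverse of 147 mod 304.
91

gcd(147, 304) = 1, so the inverse exists.
Extended Euclidean algorithm on (304, 147):
304 = 2 × 147 + 10  ⟹  10 = (1)·304 + (-2)·147
147 = 14 × 10 + 7  ⟹  7 = (-14)·304 + (29)·147
10 = 1 × 7 + 3  ⟹  3 = (15)·304 + (-31)·147
7 = 2 × 3 + 1  ⟹  1 = (-44)·304 + (91)·147
So (91)·147 ≡ 1 (mod 304), i.e. 147^(-1) ≡ 91 (mod 304).
Check: 147 × 91 = 13377 ≡ 1 (mod 304)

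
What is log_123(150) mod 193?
168

Baby-step giant-step with step n = ⌈√193⌉ = 14.
Baby steps 123^j mod 193 (j:value) for j=0..13: 0:1, 1:123, 2:75, 3:154, 4:28, 5:163, 6:170, 7:66, 8:12, 9:125, 10:128, 11:111, 12:143, 13:26.
Giant-step multiplier: 123^(-14) ≡ 123^(192-14) = 123^178 ≡ 93 (mod 193).
Giant steps γ_i = 150·93^i mod 193: γ_0=150, γ_1=54, γ_2=4, γ_3=179, γ_4=49, γ_5=118, γ_6=166, γ_7=191, γ_8=7, γ_9=72, γ_10=134, γ_11=110, γ_12=1 (in table at j=0).
x = i·n + j = 12·14 + 0 = 168.
Check: 123^168 ≡ 150 (mod 193).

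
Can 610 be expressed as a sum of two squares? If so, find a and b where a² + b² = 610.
9² + 23² (a=9, b=23)

Factorization: 610 = 2 × 5 × 61
By Fermat: n is sum of two squares iff every prime p ≡ 3 (mod 4) appears to even power.
All primes ≡ 3 (mod 4) appear to even power.
Search a = 0, 1, 2, … for 610 - a² a perfect square: first hit at a = 9: 610 - 81 = 529 = 23².
610 = 9² + 23² = 81 + 529 ✓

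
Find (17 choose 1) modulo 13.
4

Using Lucas' theorem:
Write n=17 and k=1 in base 13:
n in base 13: [1, 4]
k in base 13: [0, 1]
C(17,1) mod 13 = ∏ C(n_i, k_i) mod 13
Digit binomials (mod 13): C(1,0) = 1; C(4,1) = 4
Product: 1 × 4 = 4 ≡ 4 (mod 13)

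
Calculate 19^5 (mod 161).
80

Repeated squaring. Binary of 5 = 101.
19^1 ≡ 19 (mod 161); 19^2 ≡ 39 (mod 161); 19^4 ≡ 72 (mod 161)
19^5 = 19^1 × 19^4 ≡ 80 (mod 161)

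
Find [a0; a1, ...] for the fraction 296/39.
[7; 1, 1, 2, 3, 2]

Euclidean algorithm steps:
296 = 7 × 39 + 23
39 = 1 × 23 + 16
23 = 1 × 16 + 7
16 = 2 × 7 + 2
7 = 3 × 2 + 1
2 = 2 × 1 + 0
Continued fraction: [7; 1, 1, 2, 3, 2]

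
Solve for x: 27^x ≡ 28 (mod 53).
36

Baby-step giant-step with step n = ⌈√53⌉ = 8.
Baby steps 27^j mod 53 (j:value) for j=0..7: 0:1, 1:27, 2:40, 3:20, 4:10, 5:5, 6:29, 7:41.
Giant-step multiplier: 27^(-8) ≡ 27^(52-8) = 27^44 ≡ 44 (mod 53).
Giant steps γ_i = 28·44^i mod 53: γ_0=28, γ_1=13, γ_2=42, γ_3=46, γ_4=10 (in table at j=4).
x = i·n + j = 4·8 + 4 = 36.
Check: 27^36 ≡ 28 (mod 53).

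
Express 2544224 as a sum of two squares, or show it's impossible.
Not possible

Factorization: 2544224 = 2^5 × 43^3
By Fermat: n is sum of two squares iff every prime p ≡ 3 (mod 4) appears to even power.
Prime(s) ≡ 3 (mod 4) with odd exponent: [(43, 3)]
Therefore 2544224 cannot be expressed as a² + b².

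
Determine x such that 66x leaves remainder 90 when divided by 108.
x ≡ 3 (mod 18)

gcd(66, 108) = 6, which divides 90, so solutions exist.
Divide through by 6: 11x ≡ 15 (mod 18).
Find 11^(-1) mod 18 by the extended Euclidean algorithm:
18 = 1 × 11 + 7  ⟹  7 = (1)·18 + (-1)·11
11 = 1 × 7 + 4  ⟹  4 = (-1)·18 + (2)·11
7 = 1 × 4 + 3  ⟹  3 = (2)·18 + (-3)·11
4 = 1 × 3 + 1  ⟹  1 = (-3)·18 + (5)·11
So (5)·11 ≡ 1 (mod 18), i.e. 11^(-1) ≡ 5 (mod 18).
x ≡ 5 × 15 = 75 ≡ 3 (mod 18).
Check: 66 × 3 = 198 ≡ 90 (mod 108).
x ≡ 3 (mod 18), giving 6 solutions mod 108.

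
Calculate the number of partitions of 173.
362326859895

p(n) counts ways to write n as a sum of positive integers (order ignored).
Euler's pentagonal recurrence: p(k) = p(k-1) + p(k-2) - p(k-5) - p(k-7) + p(k-12) + p(k-15) - ... (offsets j(3j∓1)/2, signs ++--, p(0)=1, p(<0)=0).
DP table for k = 0..172: p(0)=1, p(1)=1, p(2)=2, p(3)=3, p(4)=5, p(5)=7, p(6)=11, p(7)=15, p(8)=22, p(9)=30, p(10)=42, p(11)=56, p(12)=77, p(13)=101, p(14)=135, p(15)=176, p(16)=231, p(17)=297, p(18)=385, p(19)=490, p(20)=627, p(21)=792, p(22)=1002, p(23)=1255, p(24)=1575, p(25)=1958, p(26)=2436, p(27)=3010, p(28)=3718, p(29)=4565, p(30)=5604, p(31)=6842, p(32)=8349, p(33)=10143, p(34)=12310, p(35)=14883, p(36)=17977, p(37)=21637, p(38)=26015, p(39)=31185, p(40)=37338, p(41)=44583, p(42)=53174, p(43)=63261, p(44)=75175, p(45)=89134, p(46)=105558, p(47)=124754, p(48)=147273, p(49)=173525, p(50)=204226, p(51)=239943, p(52)=281589, p(53)=329931, p(54)=386155, p(55)=451276, p(56)=526823, p(57)=614154, p(58)=715220, p(59)=831820, p(60)=966467, p(61)=1121505, p(62)=1300156, p(63)=1505499, p(64)=1741630, p(65)=2012558, p(66)=2323520, p(67)=2679689, p(68)=3087735, p(69)=3554345, p(70)=4087968, p(71)=4697205, p(72)=5392783, p(73)=6185689, p(74)=7089500, p(75)=8118264, p(76)=9289091, p(77)=10619863, p(78)=12132164, p(79)=13848650, p(80)=15796476, p(81)=18004327, p(82)=20506255, p(83)=23338469, p(84)=26543660, p(85)=30167357, p(86)=34262962, p(87)=38887673, p(88)=44108109, p(89)=49995925, p(90)=56634173, p(91)=64112359, p(92)=72533807, p(93)=82010177, p(94)=92669720, p(95)=104651419, p(96)=118114304, p(97)=133230930, p(98)=150198136, p(99)=169229875, p(100)=190569292, p(101)=214481126, p(102)=241265379, p(103)=271248950, p(104)=304801365, p(105)=342325709, p(106)=384276336, p(107)=431149389, p(108)=483502844, p(109)=541946240, p(110)=607163746, p(111)=679903203, p(112)=761002156, p(113)=851376628, p(114)=952050665, p(115)=1064144451, p(116)=1188908248, p(117)=1327710076, p(118)=1482074143, p(119)=1653668665, p(120)=1844349560, p(121)=2056148051, p(122)=2291320912, p(123)=2552338241, p(124)=2841940500, p(125)=3163127352, p(126)=3519222692, p(127)=3913864295, p(128)=4351078600, p(129)=4835271870, p(130)=5371315400, p(131)=5964539504, p(132)=6620830889, p(133)=7346629512, p(134)=8149040695, p(135)=9035836076, p(136)=10015581680, p(137)=11097645016, p(138)=12292341831, p(139)=13610949895, p(140)=15065878135, p(141)=16670689208, p(142)=18440293320, p(143)=20390982757, p(144)=22540654445, p(145)=24908858009, p(146)=27517052599, p(147)=30388671978, p(148)=33549419497, p(149)=37027355200, p(150)=40853235313, p(151)=45060624582, p(152)=49686288421, p(153)=54770336324, p(154)=60356673280, p(155)=66493182097, p(156)=73232243759, p(157)=80630964769, p(158)=88751778802, p(159)=97662728555, p(160)=107438159466, p(161)=118159068427, p(162)=129913904637, p(163)=142798995930, p(164)=156919475295, p(165)=172389800255, p(166)=189334822579, p(167)=207890420102, p(168)=228204732751, p(169)=250438925115, p(170)=274768617130, p(171)=301384802048, p(172)=330495499613.
Final step: p(173) = p(172) + p(171) - p(168) - p(166) + p(161) + p(158) - p(151) - p(147) + p(138) + p(133) - p(122) - p(116) + p(103) + p(96) - p(81) - p(73) + p(56) + p(47) - p(28) - p(18)
= 330495499613 + 301384802048 - 228204732751 - 189334822579 + 118159068427 + 88751778802 - 45060624582 - 30388671978 + 12292341831 + 7346629512 - 2291320912 - 1188908248 + 271248950 + 118114304 - 18004327 - 6185689 + 526823 + 124754 - 3718 - 385
= 362326859895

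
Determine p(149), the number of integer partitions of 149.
37027355200

p(n) counts ways to write n as a sum of positive integers (order ignored).
Euler's pentagonal recurrence: p(k) = p(k-1) + p(k-2) - p(k-5) - p(k-7) + p(k-12) + p(k-15) - ... (offsets j(3j∓1)/2, signs ++--, p(0)=1, p(<0)=0).
DP table for k = 0..148: p(0)=1, p(1)=1, p(2)=2, p(3)=3, p(4)=5, p(5)=7, p(6)=11, p(7)=15, p(8)=22, p(9)=30, p(10)=42, p(11)=56, p(12)=77, p(13)=101, p(14)=135, p(15)=176, p(16)=231, p(17)=297, p(18)=385, p(19)=490, p(20)=627, p(21)=792, p(22)=1002, p(23)=1255, p(24)=1575, p(25)=1958, p(26)=2436, p(27)=3010, p(28)=3718, p(29)=4565, p(30)=5604, p(31)=6842, p(32)=8349, p(33)=10143, p(34)=12310, p(35)=14883, p(36)=17977, p(37)=21637, p(38)=26015, p(39)=31185, p(40)=37338, p(41)=44583, p(42)=53174, p(43)=63261, p(44)=75175, p(45)=89134, p(46)=105558, p(47)=124754, p(48)=147273, p(49)=173525, p(50)=204226, p(51)=239943, p(52)=281589, p(53)=329931, p(54)=386155, p(55)=451276, p(56)=526823, p(57)=614154, p(58)=715220, p(59)=831820, p(60)=966467, p(61)=1121505, p(62)=1300156, p(63)=1505499, p(64)=1741630, p(65)=2012558, p(66)=2323520, p(67)=2679689, p(68)=3087735, p(69)=3554345, p(70)=4087968, p(71)=4697205, p(72)=5392783, p(73)=6185689, p(74)=7089500, p(75)=8118264, p(76)=9289091, p(77)=10619863, p(78)=12132164, p(79)=13848650, p(80)=15796476, p(81)=18004327, p(82)=20506255, p(83)=23338469, p(84)=26543660, p(85)=30167357, p(86)=34262962, p(87)=38887673, p(88)=44108109, p(89)=49995925, p(90)=56634173, p(91)=64112359, p(92)=72533807, p(93)=82010177, p(94)=92669720, p(95)=104651419, p(96)=118114304, p(97)=133230930, p(98)=150198136, p(99)=169229875, p(100)=190569292, p(101)=214481126, p(102)=241265379, p(103)=271248950, p(104)=304801365, p(105)=342325709, p(106)=384276336, p(107)=431149389, p(108)=483502844, p(109)=541946240, p(110)=607163746, p(111)=679903203, p(112)=761002156, p(113)=851376628, p(114)=952050665, p(115)=1064144451, p(116)=1188908248, p(117)=1327710076, p(118)=1482074143, p(119)=1653668665, p(120)=1844349560, p(121)=2056148051, p(122)=2291320912, p(123)=2552338241, p(124)=2841940500, p(125)=3163127352, p(126)=3519222692, p(127)=3913864295, p(128)=4351078600, p(129)=4835271870, p(130)=5371315400, p(131)=5964539504, p(132)=6620830889, p(133)=7346629512, p(134)=8149040695, p(135)=9035836076, p(136)=10015581680, p(137)=11097645016, p(138)=12292341831, p(139)=13610949895, p(140)=15065878135, p(141)=16670689208, p(142)=18440293320, p(143)=20390982757, p(144)=22540654445, p(145)=24908858009, p(146)=27517052599, p(147)=30388671978, p(148)=33549419497.
Final step: p(149) = p(148) + p(147) - p(144) - p(142) + p(137) + p(134) - p(127) - p(123) + p(114) + p(109) - p(98) - p(92) + p(79) + p(72) - p(57) - p(49) + p(32) + p(23) - p(4)
= 33549419497 + 30388671978 - 22540654445 - 18440293320 + 11097645016 + 8149040695 - 3913864295 - 2552338241 + 952050665 + 541946240 - 150198136 - 72533807 + 13848650 + 5392783 - 614154 - 173525 + 8349 + 1255 - 5
= 37027355200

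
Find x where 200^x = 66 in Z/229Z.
145

Baby-step giant-step with step n = ⌈√229⌉ = 16.
Baby steps 200^j mod 229 (j:value) for j=0..15: 0:1, 1:200, 2:154, 3:114, 4:129, 5:152, 6:172, 7:50, 8:153, 9:143, 10:204, 11:38, 12:43, 13:127, 14:210, 15:93.
Giant-step multiplier: 200^(-16) ≡ 200^(228-16) = 200^212 ≡ 9 (mod 229).
Giant steps γ_i = 66·9^i mod 229: γ_0=66, γ_1=136, γ_2=79, γ_3=24, γ_4=216, γ_5=112, γ_6=92, γ_7=141, γ_8=124, γ_9=200 (in table at j=1).
x = i·n + j = 9·16 + 1 = 145.
Check: 200^145 ≡ 66 (mod 229).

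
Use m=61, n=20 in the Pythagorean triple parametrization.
(3321, 2440, 4121)

Euclid's formula: a = m² - n², b = 2mn, c = m² + n²
m = 61, n = 20
a = 61² - 20² = 3721 - 400 = 3321
b = 2 × 61 × 20 = 2440
c = 61² + 20² = 3721 + 400 = 4121
Verification: 3321² + 2440² = 11029041 + 5953600 = 16982641 = 4121² ✓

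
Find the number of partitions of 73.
6185689

p(n) counts ways to write n as a sum of positive integers (order ignored).
Euler's pentagonal recurrence: p(k) = p(k-1) + p(k-2) - p(k-5) - p(k-7) + p(k-12) + p(k-15) - ... (offsets j(3j∓1)/2, signs ++--, p(0)=1, p(<0)=0).
DP table for k = 0..72: p(0)=1, p(1)=1, p(2)=2, p(3)=3, p(4)=5, p(5)=7, p(6)=11, p(7)=15, p(8)=22, p(9)=30, p(10)=42, p(11)=56, p(12)=77, p(13)=101, p(14)=135, p(15)=176, p(16)=231, p(17)=297, p(18)=385, p(19)=490, p(20)=627, p(21)=792, p(22)=1002, p(23)=1255, p(24)=1575, p(25)=1958, p(26)=2436, p(27)=3010, p(28)=3718, p(29)=4565, p(30)=5604, p(31)=6842, p(32)=8349, p(33)=10143, p(34)=12310, p(35)=14883, p(36)=17977, p(37)=21637, p(38)=26015, p(39)=31185, p(40)=37338, p(41)=44583, p(42)=53174, p(43)=63261, p(44)=75175, p(45)=89134, p(46)=105558, p(47)=124754, p(48)=147273, p(49)=173525, p(50)=204226, p(51)=239943, p(52)=281589, p(53)=329931, p(54)=386155, p(55)=451276, p(56)=526823, p(57)=614154, p(58)=715220, p(59)=831820, p(60)=966467, p(61)=1121505, p(62)=1300156, p(63)=1505499, p(64)=1741630, p(65)=2012558, p(66)=2323520, p(67)=2679689, p(68)=3087735, p(69)=3554345, p(70)=4087968, p(71)=4697205, p(72)=5392783.
Final step: p(73) = p(72) + p(71) - p(68) - p(66) + p(61) + p(58) - p(51) - p(47) + p(38) + p(33) - p(22) - p(16) + p(3)
= 5392783 + 4697205 - 3087735 - 2323520 + 1121505 + 715220 - 239943 - 124754 + 26015 + 10143 - 1002 - 231 + 3
= 6185689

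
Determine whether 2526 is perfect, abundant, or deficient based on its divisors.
abundant

Proper divisors of 2526: sum = 1 + 2 + 3 + 6 + 421 + 842 + 1263 = 2538
Since 2538 > 2526, 2526 is abundant.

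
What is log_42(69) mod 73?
44

Baby-step giant-step with step n = ⌈√73⌉ = 9.
Baby steps 42^j mod 73 (j:value) for j=0..8: 0:1, 1:42, 2:12, 3:66, 4:71, 5:62, 6:49, 7:14, 8:4.
Giant-step multiplier: 42^(-9) ≡ 42^(72-9) = 42^63 ≡ 10 (mod 73).
Giant steps γ_i = 69·10^i mod 73: γ_0=69, γ_1=33, γ_2=38, γ_3=15, γ_4=4 (in table at j=8).
x = i·n + j = 4·9 + 8 = 44.
Check: 42^44 ≡ 69 (mod 73).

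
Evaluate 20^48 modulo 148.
100

Repeated squaring. Binary of 48 = 110000.
20^1 ≡ 20 (mod 148); 20^2 ≡ 104 (mod 148); 20^4 ≡ 12 (mod 148); 20^8 ≡ 144 (mod 148); 20^16 ≡ 16 (mod 148); 20^32 ≡ 108 (mod 148)
20^48 = 20^16 × 20^32 ≡ 100 (mod 148)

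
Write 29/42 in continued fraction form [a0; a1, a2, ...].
[0; 1, 2, 4, 3]

Euclidean algorithm steps:
29 = 0 × 42 + 29
42 = 1 × 29 + 13
29 = 2 × 13 + 3
13 = 4 × 3 + 1
3 = 3 × 1 + 0
Continued fraction: [0; 1, 2, 4, 3]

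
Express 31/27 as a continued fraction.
[1; 6, 1, 3]

Euclidean algorithm steps:
31 = 1 × 27 + 4
27 = 6 × 4 + 3
4 = 1 × 3 + 1
3 = 3 × 1 + 0
Continued fraction: [1; 6, 1, 3]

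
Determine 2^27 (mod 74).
6

Repeated squaring. Binary of 27 = 11011.
2^1 ≡ 2 (mod 74); 2^2 ≡ 4 (mod 74); 2^4 ≡ 16 (mod 74); 2^8 ≡ 34 (mod 74); 2^16 ≡ 46 (mod 74)
2^27 = 2^1 × 2^2 × 2^8 × 2^16 ≡ 6 (mod 74)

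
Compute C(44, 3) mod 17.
1

Using Lucas' theorem:
Write n=44 and k=3 in base 17:
n in base 17: [2, 10]
k in base 17: [0, 3]
C(44,3) mod 17 = ∏ C(n_i, k_i) mod 17
Digit binomials (mod 17): C(2,0) = 1; C(10,3) = 120 ≡ 1
Product: 1 × 1 = 1 ≡ 1 (mod 17)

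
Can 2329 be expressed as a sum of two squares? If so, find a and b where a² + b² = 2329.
5² + 48² (a=5, b=48)

Factorization: 2329 = 17 × 137
By Fermat: n is sum of two squares iff every prime p ≡ 3 (mod 4) appears to even power.
All primes ≡ 3 (mod 4) appear to even power.
Search a = 0, 1, 2, … for 2329 - a² a perfect square: first hit at a = 5: 2329 - 25 = 2304 = 48².
2329 = 5² + 48² = 25 + 2304 ✓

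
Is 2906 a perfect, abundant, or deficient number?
deficient

Proper divisors of 2906: sum = 1 + 2 + 1453 = 1456
Since 1456 < 2906, 2906 is deficient.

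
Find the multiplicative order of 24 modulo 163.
81

163 is prime, so ord(24) divides φ(163) = 162.
Divisors of 162: 1, 2, 3, 6, 9, 18, 27, 54, 81, 162.
Repeated squaring: 24^1 ≡ 24, 24^2 ≡ 87, 24^4 ≡ 71, 24^8 ≡ 151, 24^16 ≡ 144, 24^32 ≡ 35, 24^64 ≡ 84, 24^128 ≡ 47 (mod 163).
Test 24^d mod 163 for each divisor d in increasing order:
24^1 ≡ 24
24^2 ≡ 87
24^3 = 24^2·24^1 ≡ 132
24^6 = 24^4·24^2 ≡ 146
24^9 = 24^8·24^1 ≡ 38
24^18 = 24^16·24^2 ≡ 140
24^27 = 24^16·24^8·24^2·24^1 ≡ 104
24^54 = 24^32·24^16·24^4·24^2 ≡ 58
24^81 = 24^64·24^16·24^1 ≡ 1  ← first divisor giving 1
The order is 81.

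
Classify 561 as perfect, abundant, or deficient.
deficient

Proper divisors of 561: sum = 1 + 3 + 11 + 17 + 33 + 51 + 187 = 303
Since 303 < 561, 561 is deficient.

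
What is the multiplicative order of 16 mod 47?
23

47 is prime, so ord(16) divides φ(47) = 46.
Divisors of 46: 1, 2, 23, 46.
Repeated squaring: 16^1 ≡ 16, 16^2 ≡ 21, 16^4 ≡ 18, 16^8 ≡ 42, 16^16 ≡ 25, 16^32 ≡ 14 (mod 47).
Test 16^d mod 47 for each divisor d in increasing order:
16^1 ≡ 16
16^2 ≡ 21
16^23 = 16^16·16^4·16^2·16^1 ≡ 1  ← first divisor giving 1
The order is 23.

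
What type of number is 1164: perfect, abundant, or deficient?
abundant

Proper divisors of 1164: sum = 1 + 2 + 3 + 4 + 6 + 12 + 97 + 194 + 291 + 388 + 582 = 1580
Since 1580 > 1164, 1164 is abundant.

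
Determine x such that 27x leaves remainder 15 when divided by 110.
x ≡ 25 (mod 110)

gcd(27, 110) = 1, which divides 15, so solutions exist.
Find 27^(-1) mod 110 by the extended Euclidean algorithm:
110 = 4 × 27 + 2  ⟹  2 = (1)·110 + (-4)·27
27 = 13 × 2 + 1  ⟹  1 = (-13)·110 + (53)·27
So (53)·27 ≡ 1 (mod 110), i.e. 27^(-1) ≡ 53 (mod 110).
x ≡ 53 × 15 = 795 ≡ 25 (mod 110).
Check: 27 × 25 = 675 ≡ 15 (mod 110).
Unique solution: x ≡ 25 (mod 110)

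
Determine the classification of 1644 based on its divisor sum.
abundant

Proper divisors of 1644: sum = 1 + 2 + 3 + 4 + 6 + 12 + 137 + 274 + 411 + 548 + 822 = 2220
Since 2220 > 1644, 1644 is abundant.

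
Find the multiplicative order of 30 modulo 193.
192

193 is prime, so ord(30) divides φ(193) = 192.
Divisors of 192: 1, 2, 3, 4, 6, 8, 12, 16, 24, 32, 48, 64, 96, 192.
Repeated squaring: 30^1 ≡ 30, 30^2 ≡ 128, 30^4 ≡ 172, 30^8 ≡ 55, 30^16 ≡ 130, 30^32 ≡ 109, 30^64 ≡ 108, 30^128 ≡ 84 (mod 193).
Test 30^d mod 193 for each divisor d in increasing order:
30^1 ≡ 30
30^2 ≡ 128
30^3 = 30^2·30^1 ≡ 173
30^4 ≡ 172
30^6 = 30^4·30^2 ≡ 14
30^8 ≡ 55
30^12 = 30^8·30^4 ≡ 3
30^16 ≡ 130
30^24 = 30^16·30^8 ≡ 9
30^32 ≡ 109
30^48 = 30^32·30^16 ≡ 81
30^64 ≡ 108
30^96 = 30^64·30^32 ≡ 192
30^192 = 30^128·30^64 ≡ 1  ← first divisor giving 1
The order is 192.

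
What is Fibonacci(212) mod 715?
584

Matrix identity: Q^n = [[F_(n+1), F_n], [F_n, F_(n-1)]] with Q = [[1,1],[1,0]].
n = 212 = 11010100₂. Square-and-multiply, entries mod 715:
Q^1 = [[1,1],[1,0]]
Q^3 = (Q^1)²·Q = [[3,2],[2,1]]
Q^6 = (Q^3)² = [[13,8],[8,5]]
Q^13 = (Q^6)²·Q = [[377,233],[233,144]]
Q^26 = (Q^13)² = [[508,558],[558,665]]
Q^53 = (Q^26)²·Q = [[597,288],[288,309]]
Q^106 = (Q^53)² = [[343,668],[668,390]]
Q^212 = (Q^106)² = [[453,584],[584,584]]
F_212 mod 715 = Q^212[0][1] = 584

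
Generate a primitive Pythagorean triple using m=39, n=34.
(365, 2652, 2677)

Euclid's formula: a = m² - n², b = 2mn, c = m² + n²
m = 39, n = 34
a = 39² - 34² = 1521 - 1156 = 365
b = 2 × 39 × 34 = 2652
c = 39² + 34² = 1521 + 1156 = 2677
Verification: 365² + 2652² = 133225 + 7033104 = 7166329 = 2677² ✓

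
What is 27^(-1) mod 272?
131

gcd(27, 272) = 1, so the inverse exists.
Extended Euclidean algorithm on (272, 27):
272 = 10 × 27 + 2  ⟹  2 = (1)·272 + (-10)·27
27 = 13 × 2 + 1  ⟹  1 = (-13)·272 + (131)·27
So (131)·27 ≡ 1 (mod 272), i.e. 27^(-1) ≡ 131 (mod 272).
Check: 27 × 131 = 3537 ≡ 1 (mod 272)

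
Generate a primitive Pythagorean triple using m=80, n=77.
(471, 12320, 12329)

Euclid's formula: a = m² - n², b = 2mn, c = m² + n²
m = 80, n = 77
a = 80² - 77² = 6400 - 5929 = 471
b = 2 × 80 × 77 = 12320
c = 80² + 77² = 6400 + 5929 = 12329
Verification: 471² + 12320² = 221841 + 151782400 = 152004241 = 12329² ✓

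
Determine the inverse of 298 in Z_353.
77

gcd(298, 353) = 1, so the inverse exists.
Extended Euclidean algorithm on (353, 298):
353 = 1 × 298 + 55  ⟹  55 = (1)·353 + (-1)·298
298 = 5 × 55 + 23  ⟹  23 = (-5)·353 + (6)·298
55 = 2 × 23 + 9  ⟹  9 = (11)·353 + (-13)·298
23 = 2 × 9 + 5  ⟹  5 = (-27)·353 + (32)·298
9 = 1 × 5 + 4  ⟹  4 = (38)·353 + (-45)·298
5 = 1 × 4 + 1  ⟹  1 = (-65)·353 + (77)·298
So (77)·298 ≡ 1 (mod 353), i.e. 298^(-1) ≡ 77 (mod 353).
Check: 298 × 77 = 22946 ≡ 1 (mod 353)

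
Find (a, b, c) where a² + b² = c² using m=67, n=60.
(889, 8040, 8089)

Euclid's formula: a = m² - n², b = 2mn, c = m² + n²
m = 67, n = 60
a = 67² - 60² = 4489 - 3600 = 889
b = 2 × 67 × 60 = 8040
c = 67² + 60² = 4489 + 3600 = 8089
Verification: 889² + 8040² = 790321 + 64641600 = 65431921 = 8089² ✓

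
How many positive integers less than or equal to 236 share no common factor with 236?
116

236 = 2^2 × 59
φ(n) = n × ∏(1 - 1/p) for each prime p dividing n
φ(236) = 236 × (1 - 1/2) × (1 - 1/59) = 116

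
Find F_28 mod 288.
147

Matrix identity: Q^n = [[F_(n+1), F_n], [F_n, F_(n-1)]] with Q = [[1,1],[1,0]].
n = 28 = 11100₂. Square-and-multiply, entries mod 288:
Q^1 = [[1,1],[1,0]]
Q^3 = (Q^1)²·Q = [[3,2],[2,1]]
Q^7 = (Q^3)²·Q = [[21,13],[13,8]]
Q^14 = (Q^7)² = [[34,89],[89,233]]
Q^28 = (Q^14)² = [[149,147],[147,2]]
F_28 mod 288 = Q^28[0][1] = 147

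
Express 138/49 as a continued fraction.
[2; 1, 4, 2, 4]

Euclidean algorithm steps:
138 = 2 × 49 + 40
49 = 1 × 40 + 9
40 = 4 × 9 + 4
9 = 2 × 4 + 1
4 = 4 × 1 + 0
Continued fraction: [2; 1, 4, 2, 4]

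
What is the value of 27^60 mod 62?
1

Repeated squaring. Binary of 60 = 111100.
27^1 ≡ 27 (mod 62); 27^2 ≡ 47 (mod 62); 27^4 ≡ 39 (mod 62); 27^8 ≡ 33 (mod 62); 27^16 ≡ 35 (mod 62); 27^32 ≡ 47 (mod 62)
27^60 = 27^4 × 27^8 × 27^16 × 27^32 ≡ 1 (mod 62)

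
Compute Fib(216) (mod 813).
732

Matrix identity: Q^n = [[F_(n+1), F_n], [F_n, F_(n-1)]] with Q = [[1,1],[1,0]].
n = 216 = 11011000₂. Square-and-multiply, entries mod 813:
Q^1 = [[1,1],[1,0]]
Q^3 = (Q^1)²·Q = [[3,2],[2,1]]
Q^6 = (Q^3)² = [[13,8],[8,5]]
Q^13 = (Q^6)²·Q = [[377,233],[233,144]]
Q^27 = (Q^13)²·Q = [[741,485],[485,256]]
Q^54 = (Q^27)² = [[574,623],[623,764]]
Q^108 = (Q^54)² = [[539,249],[249,290]]
Q^216 = (Q^108)² = [[493,732],[732,574]]
F_216 mod 813 = Q^216[0][1] = 732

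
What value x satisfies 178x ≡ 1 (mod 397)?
29

gcd(178, 397) = 1, so the inverse exists.
Extended Euclidean algorithm on (397, 178):
397 = 2 × 178 + 41  ⟹  41 = (1)·397 + (-2)·178
178 = 4 × 41 + 14  ⟹  14 = (-4)·397 + (9)·178
41 = 2 × 14 + 13  ⟹  13 = (9)·397 + (-20)·178
14 = 1 × 13 + 1  ⟹  1 = (-13)·397 + (29)·178
So (29)·178 ≡ 1 (mod 397), i.e. 178^(-1) ≡ 29 (mod 397).
Check: 178 × 29 = 5162 ≡ 1 (mod 397)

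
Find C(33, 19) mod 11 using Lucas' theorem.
0

Using Lucas' theorem:
Write n=33 and k=19 in base 11:
n in base 11: [3, 0]
k in base 11: [1, 8]
C(33,19) mod 11 = ∏ C(n_i, k_i) mod 11
Digit binomials (mod 11): C(3,1) = 3; C(0,8) = 0 (k_i > n_i)
Product: 3 × 0 = 0 ≡ 0 (mod 11)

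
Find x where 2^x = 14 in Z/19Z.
7

Baby-step giant-step with step n = ⌈√19⌉ = 5.
Baby steps 2^j mod 19 (j:value) for j=0..4: 0:1, 1:2, 2:4, 3:8, 4:16.
Giant-step multiplier: 2^(-5) ≡ 2^(18-5) = 2^13 ≡ 3 (mod 19).
Giant steps γ_i = 14·3^i mod 19: γ_0=14, γ_1=4 (in table at j=2).
x = i·n + j = 1·5 + 2 = 7.
Check: 2^7 ≡ 14 (mod 19).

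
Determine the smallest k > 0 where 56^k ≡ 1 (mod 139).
138

139 is prime, so ord(56) divides φ(139) = 138.
Divisors of 138: 1, 2, 3, 6, 23, 46, 69, 138.
Repeated squaring: 56^1 ≡ 56, 56^2 ≡ 78, 56^4 ≡ 107, 56^8 ≡ 51, 56^16 ≡ 99, 56^32 ≡ 71, 56^64 ≡ 37, 56^128 ≡ 118 (mod 139).
Test 56^d mod 139 for each divisor d in increasing order:
56^1 ≡ 56
56^2 ≡ 78
56^3 = 56^2·56^1 ≡ 59
56^6 = 56^4·56^2 ≡ 6
56^23 = 56^16·56^4·56^2·56^1 ≡ 43
56^46 = 56^32·56^8·56^4·56^2 ≡ 42
56^69 = 56^64·56^4·56^1 ≡ 138
56^138 = 56^128·56^8·56^2 ≡ 1  ← first divisor giving 1
The order is 138.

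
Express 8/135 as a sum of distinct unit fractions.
1/17 + 1/2295

Greedy algorithm:
8/135: ceiling(135/8) = 17, use 1/17
1/2295: ceiling(2295/1) = 2295, use 1/2295
Result: 8/135 = 1/17 + 1/2295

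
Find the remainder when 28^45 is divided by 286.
252

Repeated squaring. Binary of 45 = 101101.
28^1 ≡ 28 (mod 286); 28^2 ≡ 212 (mod 286); 28^4 ≡ 42 (mod 286); 28^8 ≡ 48 (mod 286); 28^16 ≡ 16 (mod 286); 28^32 ≡ 256 (mod 286)
28^45 = 28^1 × 28^4 × 28^8 × 28^32 ≡ 252 (mod 286)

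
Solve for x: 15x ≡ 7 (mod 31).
x ≡ 17 (mod 31)

gcd(15, 31) = 1, which divides 7, so solutions exist.
Find 15^(-1) mod 31 by the extended Euclidean algorithm:
31 = 2 × 15 + 1  ⟹  1 = (1)·31 + (-2)·15
So (-2)·15 ≡ 1 (mod 31), i.e. 15^(-1) ≡ -2 ≡ 29 (mod 31).
x ≡ 29 × 7 = 203 ≡ 17 (mod 31).
Check: 15 × 17 = 255 ≡ 7 (mod 31).
Unique solution: x ≡ 17 (mod 31)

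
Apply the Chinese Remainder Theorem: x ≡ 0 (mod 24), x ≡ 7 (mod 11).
216

Using Chinese Remainder Theorem:
M = 24 × 11 = 264
M1 = 11, M2 = 24
y1 = 11^(-1) mod 24 = 11
y2 = 24^(-1) mod 11 = 6
x = (0×11×11 + 7×24×6) mod 264 = 216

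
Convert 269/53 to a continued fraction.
[5; 13, 4]

Euclidean algorithm steps:
269 = 5 × 53 + 4
53 = 13 × 4 + 1
4 = 4 × 1 + 0
Continued fraction: [5; 13, 4]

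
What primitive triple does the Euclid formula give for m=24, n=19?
(215, 912, 937)

Euclid's formula: a = m² - n², b = 2mn, c = m² + n²
m = 24, n = 19
a = 24² - 19² = 576 - 361 = 215
b = 2 × 24 × 19 = 912
c = 24² + 19² = 576 + 361 = 937
Verification: 215² + 912² = 46225 + 831744 = 877969 = 937² ✓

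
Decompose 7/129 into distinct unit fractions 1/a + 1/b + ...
1/19 + 1/613 + 1/1502463

Greedy algorithm:
7/129: ceiling(129/7) = 19, use 1/19
4/2451: ceiling(2451/4) = 613, use 1/613
1/1502463: ceiling(1502463/1) = 1502463, use 1/1502463
Result: 7/129 = 1/19 + 1/613 + 1/1502463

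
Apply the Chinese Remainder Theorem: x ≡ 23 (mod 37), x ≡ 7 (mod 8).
23

Using Chinese Remainder Theorem:
M = 37 × 8 = 296
M1 = 8, M2 = 37
y1 = 8^(-1) mod 37 = 14
y2 = 37^(-1) mod 8 = 5
x = (23×8×14 + 7×37×5) mod 296 = 23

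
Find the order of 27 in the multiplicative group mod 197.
196

197 is prime, so ord(27) divides φ(197) = 196.
Divisors of 196: 1, 2, 4, 7, 14, 28, 49, 98, 196.
Repeated squaring: 27^1 ≡ 27, 27^2 ≡ 138, 27^4 ≡ 132, 27^8 ≡ 88, 27^16 ≡ 61, 27^32 ≡ 175, 27^64 ≡ 90, 27^128 ≡ 23 (mod 197).
Test 27^d mod 197 for each divisor d in increasing order:
27^1 ≡ 27
27^2 ≡ 138
27^4 ≡ 132
27^7 = 27^4·27^2·27^1 ≡ 120
27^14 = 27^8·27^4·27^2 ≡ 19
27^28 = 27^16·27^8·27^4 ≡ 164
27^49 = 27^32·27^16·27^1 ≡ 14
27^98 = 27^64·27^32·27^2 ≡ 196
27^196 = 27^128·27^64·27^4 ≡ 1  ← first divisor giving 1
The order is 196.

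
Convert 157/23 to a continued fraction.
[6; 1, 4, 1, 3]

Euclidean algorithm steps:
157 = 6 × 23 + 19
23 = 1 × 19 + 4
19 = 4 × 4 + 3
4 = 1 × 3 + 1
3 = 3 × 1 + 0
Continued fraction: [6; 1, 4, 1, 3]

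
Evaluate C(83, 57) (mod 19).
4

Using Lucas' theorem:
Write n=83 and k=57 in base 19:
n in base 19: [4, 7]
k in base 19: [3, 0]
C(83,57) mod 19 = ∏ C(n_i, k_i) mod 19
Digit binomials (mod 19): C(4,3) = 4; C(7,0) = 1
Product: 4 × 1 = 4 ≡ 4 (mod 19)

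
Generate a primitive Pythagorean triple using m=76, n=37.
(4407, 5624, 7145)

Euclid's formula: a = m² - n², b = 2mn, c = m² + n²
m = 76, n = 37
a = 76² - 37² = 5776 - 1369 = 4407
b = 2 × 76 × 37 = 5624
c = 76² + 37² = 5776 + 1369 = 7145
Verification: 4407² + 5624² = 19421649 + 31629376 = 51051025 = 7145² ✓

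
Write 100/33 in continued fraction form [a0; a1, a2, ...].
[3; 33]

Euclidean algorithm steps:
100 = 3 × 33 + 1
33 = 33 × 1 + 0
Continued fraction: [3; 33]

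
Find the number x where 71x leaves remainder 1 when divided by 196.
127

gcd(71, 196) = 1, so the inverse exists.
Extended Euclidean algorithm on (196, 71):
196 = 2 × 71 + 54  ⟹  54 = (1)·196 + (-2)·71
71 = 1 × 54 + 17  ⟹  17 = (-1)·196 + (3)·71
54 = 3 × 17 + 3  ⟹  3 = (4)·196 + (-11)·71
17 = 5 × 3 + 2  ⟹  2 = (-21)·196 + (58)·71
3 = 1 × 2 + 1  ⟹  1 = (25)·196 + (-69)·71
So (-69)·71 ≡ 1 (mod 196), i.e. 71^(-1) ≡ -69 ≡ 127 (mod 196).
Check: 71 × 127 = 9017 ≡ 1 (mod 196)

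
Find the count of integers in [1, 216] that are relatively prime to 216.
72

216 = 2^3 × 3^3
φ(n) = n × ∏(1 - 1/p) for each prime p dividing n
φ(216) = 216 × (1 - 1/2) × (1 - 1/3) = 72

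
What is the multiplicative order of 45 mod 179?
89

179 is prime, so ord(45) divides φ(179) = 178.
Divisors of 178: 1, 2, 89, 178.
Repeated squaring: 45^1 ≡ 45, 45^2 ≡ 56, 45^4 ≡ 93, 45^8 ≡ 57, 45^16 ≡ 27, 45^32 ≡ 13, 45^64 ≡ 169, 45^128 ≡ 100 (mod 179).
Test 45^d mod 179 for each divisor d in increasing order:
45^1 ≡ 45
45^2 ≡ 56
45^89 = 45^64·45^16·45^8·45^1 ≡ 1  ← first divisor giving 1
The order is 89.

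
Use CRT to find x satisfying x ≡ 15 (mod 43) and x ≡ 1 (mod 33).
1090

Using Chinese Remainder Theorem:
M = 43 × 33 = 1419
M1 = 33, M2 = 43
y1 = 33^(-1) mod 43 = 30
y2 = 43^(-1) mod 33 = 10
x = (15×33×30 + 1×43×10) mod 1419 = 1090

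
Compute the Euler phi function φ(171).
108

171 = 3^2 × 19
φ(n) = n × ∏(1 - 1/p) for each prime p dividing n
φ(171) = 171 × (1 - 1/3) × (1 - 1/19) = 108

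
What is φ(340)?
128

340 = 2^2 × 5 × 17
φ(n) = n × ∏(1 - 1/p) for each prime p dividing n
φ(340) = 340 × (1 - 1/2) × (1 - 1/5) × (1 - 1/17) = 128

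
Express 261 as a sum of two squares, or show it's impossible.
6² + 15² (a=6, b=15)

Factorization: 261 = 3^2 × 29
By Fermat: n is sum of two squares iff every prime p ≡ 3 (mod 4) appears to even power.
All primes ≡ 3 (mod 4) appear to even power.
Search a = 0, 1, 2, … for 261 - a² a perfect square: first hit at a = 6: 261 - 36 = 225 = 15².
261 = 6² + 15² = 36 + 225 ✓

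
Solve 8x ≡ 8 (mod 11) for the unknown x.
x ≡ 1 (mod 11)

gcd(8, 11) = 1, which divides 8, so solutions exist.
Find 8^(-1) mod 11 by the extended Euclidean algorithm:
11 = 1 × 8 + 3  ⟹  3 = (1)·11 + (-1)·8
8 = 2 × 3 + 2  ⟹  2 = (-2)·11 + (3)·8
3 = 1 × 2 + 1  ⟹  1 = (3)·11 + (-4)·8
So (-4)·8 ≡ 1 (mod 11), i.e. 8^(-1) ≡ -4 ≡ 7 (mod 11).
x ≡ 7 × 8 = 56 ≡ 1 (mod 11).
Check: 8 × 1 = 8 ≡ 8 (mod 11).
Unique solution: x ≡ 1 (mod 11)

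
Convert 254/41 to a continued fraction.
[6; 5, 8]

Euclidean algorithm steps:
254 = 6 × 41 + 8
41 = 5 × 8 + 1
8 = 8 × 1 + 0
Continued fraction: [6; 5, 8]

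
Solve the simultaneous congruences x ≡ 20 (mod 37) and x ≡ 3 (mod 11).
168

Using Chinese Remainder Theorem:
M = 37 × 11 = 407
M1 = 11, M2 = 37
y1 = 11^(-1) mod 37 = 27
y2 = 37^(-1) mod 11 = 3
x = (20×11×27 + 3×37×3) mod 407 = 168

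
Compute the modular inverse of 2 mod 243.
122

gcd(2, 243) = 1, so the inverse exists.
Extended Euclidean algorithm on (243, 2):
243 = 121 × 2 + 1  ⟹  1 = (1)·243 + (-121)·2
So (-121)·2 ≡ 1 (mod 243), i.e. 2^(-1) ≡ -121 ≡ 122 (mod 243).
Check: 2 × 122 = 244 ≡ 1 (mod 243)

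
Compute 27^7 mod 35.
13

Repeated squaring. Binary of 7 = 111.
27^1 ≡ 27 (mod 35); 27^2 ≡ 29 (mod 35); 27^4 ≡ 1 (mod 35)
27^7 = 27^1 × 27^2 × 27^4 ≡ 13 (mod 35)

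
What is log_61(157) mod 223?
45

Baby-step giant-step with step n = ⌈√223⌉ = 15.
Baby steps 61^j mod 223 (j:value) for j=0..14: 0:1, 1:61, 2:153, 3:190, 4:217, 5:80, 6:197, 7:198, 8:36, 9:189, 10:156, 11:150, 12:7, 13:204, 14:179.
Giant-step multiplier: 61^(-15) ≡ 61^(222-15) = 61^207 ≡ 195 (mod 223).
Giant steps γ_i = 157·195^i mod 223: γ_0=157, γ_1=64, γ_2=215, γ_3=1 (in table at j=0).
x = i·n + j = 3·15 + 0 = 45.
Check: 61^45 ≡ 157 (mod 223).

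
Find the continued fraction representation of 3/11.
[0; 3, 1, 2]

Euclidean algorithm steps:
3 = 0 × 11 + 3
11 = 3 × 3 + 2
3 = 1 × 2 + 1
2 = 2 × 1 + 0
Continued fraction: [0; 3, 1, 2]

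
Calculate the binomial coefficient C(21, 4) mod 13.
5

Using Lucas' theorem:
Write n=21 and k=4 in base 13:
n in base 13: [1, 8]
k in base 13: [0, 4]
C(21,4) mod 13 = ∏ C(n_i, k_i) mod 13
Digit binomials (mod 13): C(1,0) = 1; C(8,4) = 70 ≡ 5
Product: 1 × 5 = 5 ≡ 5 (mod 13)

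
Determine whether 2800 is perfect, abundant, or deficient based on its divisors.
abundant

Proper divisors of 2800: sum = 1 + 2 + 4 + 5 + 7 + 8 + 10 + 14 + ... + 400 + 560 + 700 + 1400 (29 divisors) = 4888
Since 4888 > 2800, 2800 is abundant.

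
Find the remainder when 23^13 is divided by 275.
133

Repeated squaring. Binary of 13 = 1101.
23^1 ≡ 23 (mod 275); 23^2 ≡ 254 (mod 275); 23^4 ≡ 166 (mod 275); 23^8 ≡ 56 (mod 275)
23^13 = 23^1 × 23^4 × 23^8 ≡ 133 (mod 275)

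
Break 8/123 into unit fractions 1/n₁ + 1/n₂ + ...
1/16 + 1/394 + 1/387696

Greedy algorithm:
8/123: ceiling(123/8) = 16, use 1/16
5/1968: ceiling(1968/5) = 394, use 1/394
1/387696: ceiling(387696/1) = 387696, use 1/387696
Result: 8/123 = 1/16 + 1/394 + 1/387696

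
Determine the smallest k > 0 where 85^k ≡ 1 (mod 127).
126

127 is prime, so ord(85) divides φ(127) = 126.
Divisors of 126: 1, 2, 3, 6, 7, 9, 14, 18, 21, 42, 63, 126.
Repeated squaring: 85^1 ≡ 85, 85^2 ≡ 113, 85^4 ≡ 69, 85^8 ≡ 62, 85^16 ≡ 34, 85^32 ≡ 13, 85^64 ≡ 42 (mod 127).
Test 85^d mod 127 for each divisor d in increasing order:
85^1 ≡ 85
85^2 ≡ 113
85^3 = 85^2·85^1 ≡ 80
85^6 = 85^4·85^2 ≡ 50
85^7 = 85^4·85^2·85^1 ≡ 59
85^9 = 85^8·85^1 ≡ 63
85^14 = 85^8·85^4·85^2 ≡ 52
85^18 = 85^16·85^2 ≡ 32
85^21 = 85^16·85^4·85^1 ≡ 20
85^42 = 85^32·85^8·85^2 ≡ 19
85^63 = 85^32·85^16·85^8·85^4·85^2·85^1 ≡ 126
85^126 = 85^64·85^32·85^16·85^8·85^4·85^2 ≡ 1  ← first divisor giving 1
The order is 126.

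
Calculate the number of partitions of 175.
435157697830

p(n) counts ways to write n as a sum of positive integers (order ignored).
Euler's pentagonal recurrence: p(k) = p(k-1) + p(k-2) - p(k-5) - p(k-7) + p(k-12) + p(k-15) - ... (offsets j(3j∓1)/2, signs ++--, p(0)=1, p(<0)=0).
DP table for k = 0..174: p(0)=1, p(1)=1, p(2)=2, p(3)=3, p(4)=5, p(5)=7, p(6)=11, p(7)=15, p(8)=22, p(9)=30, p(10)=42, p(11)=56, p(12)=77, p(13)=101, p(14)=135, p(15)=176, p(16)=231, p(17)=297, p(18)=385, p(19)=490, p(20)=627, p(21)=792, p(22)=1002, p(23)=1255, p(24)=1575, p(25)=1958, p(26)=2436, p(27)=3010, p(28)=3718, p(29)=4565, p(30)=5604, p(31)=6842, p(32)=8349, p(33)=10143, p(34)=12310, p(35)=14883, p(36)=17977, p(37)=21637, p(38)=26015, p(39)=31185, p(40)=37338, p(41)=44583, p(42)=53174, p(43)=63261, p(44)=75175, p(45)=89134, p(46)=105558, p(47)=124754, p(48)=147273, p(49)=173525, p(50)=204226, p(51)=239943, p(52)=281589, p(53)=329931, p(54)=386155, p(55)=451276, p(56)=526823, p(57)=614154, p(58)=715220, p(59)=831820, p(60)=966467, p(61)=1121505, p(62)=1300156, p(63)=1505499, p(64)=1741630, p(65)=2012558, p(66)=2323520, p(67)=2679689, p(68)=3087735, p(69)=3554345, p(70)=4087968, p(71)=4697205, p(72)=5392783, p(73)=6185689, p(74)=7089500, p(75)=8118264, p(76)=9289091, p(77)=10619863, p(78)=12132164, p(79)=13848650, p(80)=15796476, p(81)=18004327, p(82)=20506255, p(83)=23338469, p(84)=26543660, p(85)=30167357, p(86)=34262962, p(87)=38887673, p(88)=44108109, p(89)=49995925, p(90)=56634173, p(91)=64112359, p(92)=72533807, p(93)=82010177, p(94)=92669720, p(95)=104651419, p(96)=118114304, p(97)=133230930, p(98)=150198136, p(99)=169229875, p(100)=190569292, p(101)=214481126, p(102)=241265379, p(103)=271248950, p(104)=304801365, p(105)=342325709, p(106)=384276336, p(107)=431149389, p(108)=483502844, p(109)=541946240, p(110)=607163746, p(111)=679903203, p(112)=761002156, p(113)=851376628, p(114)=952050665, p(115)=1064144451, p(116)=1188908248, p(117)=1327710076, p(118)=1482074143, p(119)=1653668665, p(120)=1844349560, p(121)=2056148051, p(122)=2291320912, p(123)=2552338241, p(124)=2841940500, p(125)=3163127352, p(126)=3519222692, p(127)=3913864295, p(128)=4351078600, p(129)=4835271870, p(130)=5371315400, p(131)=5964539504, p(132)=6620830889, p(133)=7346629512, p(134)=8149040695, p(135)=9035836076, p(136)=10015581680, p(137)=11097645016, p(138)=12292341831, p(139)=13610949895, p(140)=15065878135, p(141)=16670689208, p(142)=18440293320, p(143)=20390982757, p(144)=22540654445, p(145)=24908858009, p(146)=27517052599, p(147)=30388671978, p(148)=33549419497, p(149)=37027355200, p(150)=40853235313, p(151)=45060624582, p(152)=49686288421, p(153)=54770336324, p(154)=60356673280, p(155)=66493182097, p(156)=73232243759, p(157)=80630964769, p(158)=88751778802, p(159)=97662728555, p(160)=107438159466, p(161)=118159068427, p(162)=129913904637, p(163)=142798995930, p(164)=156919475295, p(165)=172389800255, p(166)=189334822579, p(167)=207890420102, p(168)=228204732751, p(169)=250438925115, p(170)=274768617130, p(171)=301384802048, p(172)=330495499613, p(173)=362326859895, p(174)=397125074750.
Final step: p(175) = p(174) + p(173) - p(170) - p(168) + p(163) + p(160) - p(153) - p(149) + p(140) + p(135) - p(124) - p(118) + p(105) + p(98) - p(83) - p(75) + p(58) + p(49) - p(30) - p(20)
= 397125074750 + 362326859895 - 274768617130 - 228204732751 + 142798995930 + 107438159466 - 54770336324 - 37027355200 + 15065878135 + 9035836076 - 2841940500 - 1482074143 + 342325709 + 150198136 - 23338469 - 8118264 + 715220 + 173525 - 5604 - 627
= 435157697830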